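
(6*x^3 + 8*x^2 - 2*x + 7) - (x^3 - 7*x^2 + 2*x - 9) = 5*x^3 + 15*x^2 - 4*x + 16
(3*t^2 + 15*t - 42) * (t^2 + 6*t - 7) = 3*t^4 + 33*t^3 + 27*t^2 - 357*t + 294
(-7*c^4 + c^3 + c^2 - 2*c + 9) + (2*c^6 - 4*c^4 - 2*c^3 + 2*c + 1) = 2*c^6 - 11*c^4 - c^3 + c^2 + 10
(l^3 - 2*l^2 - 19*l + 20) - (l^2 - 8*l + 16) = l^3 - 3*l^2 - 11*l + 4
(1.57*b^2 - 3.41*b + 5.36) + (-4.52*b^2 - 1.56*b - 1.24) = -2.95*b^2 - 4.97*b + 4.12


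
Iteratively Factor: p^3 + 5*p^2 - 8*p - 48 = (p + 4)*(p^2 + p - 12) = (p + 4)^2*(p - 3)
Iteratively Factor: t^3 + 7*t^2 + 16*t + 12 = (t + 3)*(t^2 + 4*t + 4) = (t + 2)*(t + 3)*(t + 2)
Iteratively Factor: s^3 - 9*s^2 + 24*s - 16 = (s - 1)*(s^2 - 8*s + 16) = (s - 4)*(s - 1)*(s - 4)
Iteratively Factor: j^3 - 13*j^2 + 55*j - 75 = (j - 5)*(j^2 - 8*j + 15) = (j - 5)^2*(j - 3)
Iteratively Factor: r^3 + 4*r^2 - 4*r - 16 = (r - 2)*(r^2 + 6*r + 8) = (r - 2)*(r + 4)*(r + 2)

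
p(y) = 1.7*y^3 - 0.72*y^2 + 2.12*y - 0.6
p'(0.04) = 2.07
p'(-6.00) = 194.36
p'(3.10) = 46.67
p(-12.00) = -3067.32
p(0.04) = -0.52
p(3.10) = 49.70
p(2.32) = 21.67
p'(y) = 5.1*y^2 - 1.44*y + 2.12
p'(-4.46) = 109.99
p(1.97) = 13.78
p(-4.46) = -175.20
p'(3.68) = 65.89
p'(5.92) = 172.33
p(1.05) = 2.80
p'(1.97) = 19.08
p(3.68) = 82.17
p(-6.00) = -406.44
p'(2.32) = 26.23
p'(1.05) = 6.23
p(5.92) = 339.42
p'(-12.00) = 753.80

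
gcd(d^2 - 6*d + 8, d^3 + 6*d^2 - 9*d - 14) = d - 2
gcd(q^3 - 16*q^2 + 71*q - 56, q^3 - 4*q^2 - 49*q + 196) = q - 7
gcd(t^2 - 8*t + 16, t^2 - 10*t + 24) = t - 4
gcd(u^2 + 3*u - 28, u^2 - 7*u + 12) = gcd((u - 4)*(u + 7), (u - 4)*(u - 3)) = u - 4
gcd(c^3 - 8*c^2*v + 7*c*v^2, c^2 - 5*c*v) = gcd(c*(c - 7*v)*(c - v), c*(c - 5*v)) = c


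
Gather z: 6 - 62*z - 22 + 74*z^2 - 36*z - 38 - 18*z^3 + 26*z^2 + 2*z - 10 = -18*z^3 + 100*z^2 - 96*z - 64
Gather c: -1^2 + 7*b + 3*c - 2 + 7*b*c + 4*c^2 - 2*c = 7*b + 4*c^2 + c*(7*b + 1) - 3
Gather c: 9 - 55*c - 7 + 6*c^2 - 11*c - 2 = 6*c^2 - 66*c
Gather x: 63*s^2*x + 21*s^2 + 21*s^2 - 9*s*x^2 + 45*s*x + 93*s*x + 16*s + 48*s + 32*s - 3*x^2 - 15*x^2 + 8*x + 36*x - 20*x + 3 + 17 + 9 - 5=42*s^2 + 96*s + x^2*(-9*s - 18) + x*(63*s^2 + 138*s + 24) + 24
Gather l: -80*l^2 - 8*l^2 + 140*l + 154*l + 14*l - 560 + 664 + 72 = -88*l^2 + 308*l + 176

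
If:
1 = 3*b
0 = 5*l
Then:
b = 1/3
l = 0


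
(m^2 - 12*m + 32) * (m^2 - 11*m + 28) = m^4 - 23*m^3 + 192*m^2 - 688*m + 896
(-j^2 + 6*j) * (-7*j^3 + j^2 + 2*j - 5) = 7*j^5 - 43*j^4 + 4*j^3 + 17*j^2 - 30*j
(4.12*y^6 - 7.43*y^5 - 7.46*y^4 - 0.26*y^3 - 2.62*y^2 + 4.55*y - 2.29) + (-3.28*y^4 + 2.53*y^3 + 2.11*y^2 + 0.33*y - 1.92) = 4.12*y^6 - 7.43*y^5 - 10.74*y^4 + 2.27*y^3 - 0.51*y^2 + 4.88*y - 4.21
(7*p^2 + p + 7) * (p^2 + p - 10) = 7*p^4 + 8*p^3 - 62*p^2 - 3*p - 70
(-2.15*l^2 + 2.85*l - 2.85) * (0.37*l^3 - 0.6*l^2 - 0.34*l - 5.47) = -0.7955*l^5 + 2.3445*l^4 - 2.0335*l^3 + 12.5015*l^2 - 14.6205*l + 15.5895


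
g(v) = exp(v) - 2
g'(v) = exp(v)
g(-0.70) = -1.50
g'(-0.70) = 0.50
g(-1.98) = -1.86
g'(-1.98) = 0.14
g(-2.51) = -1.92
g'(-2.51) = 0.08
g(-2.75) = -1.94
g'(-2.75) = 0.06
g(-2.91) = -1.95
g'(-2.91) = 0.05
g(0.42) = -0.48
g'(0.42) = 1.52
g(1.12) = 1.06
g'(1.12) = 3.06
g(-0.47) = -1.37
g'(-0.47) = 0.63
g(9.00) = 8101.08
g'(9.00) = 8103.08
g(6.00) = 401.43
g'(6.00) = 403.43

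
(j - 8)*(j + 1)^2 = j^3 - 6*j^2 - 15*j - 8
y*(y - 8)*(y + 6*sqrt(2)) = y^3 - 8*y^2 + 6*sqrt(2)*y^2 - 48*sqrt(2)*y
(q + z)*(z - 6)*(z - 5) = q*z^2 - 11*q*z + 30*q + z^3 - 11*z^2 + 30*z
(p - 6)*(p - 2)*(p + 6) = p^3 - 2*p^2 - 36*p + 72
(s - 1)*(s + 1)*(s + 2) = s^3 + 2*s^2 - s - 2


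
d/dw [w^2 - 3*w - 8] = 2*w - 3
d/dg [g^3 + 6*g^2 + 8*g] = 3*g^2 + 12*g + 8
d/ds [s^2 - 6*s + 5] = 2*s - 6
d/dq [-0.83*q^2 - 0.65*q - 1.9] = -1.66*q - 0.65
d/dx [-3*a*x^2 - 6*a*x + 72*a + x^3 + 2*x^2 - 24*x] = -6*a*x - 6*a + 3*x^2 + 4*x - 24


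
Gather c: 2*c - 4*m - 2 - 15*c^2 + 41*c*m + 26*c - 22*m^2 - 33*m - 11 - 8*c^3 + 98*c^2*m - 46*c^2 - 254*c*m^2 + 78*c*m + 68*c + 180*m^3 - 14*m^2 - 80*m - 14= -8*c^3 + c^2*(98*m - 61) + c*(-254*m^2 + 119*m + 96) + 180*m^3 - 36*m^2 - 117*m - 27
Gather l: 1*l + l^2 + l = l^2 + 2*l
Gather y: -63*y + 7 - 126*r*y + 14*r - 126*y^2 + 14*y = 14*r - 126*y^2 + y*(-126*r - 49) + 7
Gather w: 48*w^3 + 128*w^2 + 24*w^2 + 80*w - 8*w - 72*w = 48*w^3 + 152*w^2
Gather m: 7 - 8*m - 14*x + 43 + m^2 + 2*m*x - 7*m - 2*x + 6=m^2 + m*(2*x - 15) - 16*x + 56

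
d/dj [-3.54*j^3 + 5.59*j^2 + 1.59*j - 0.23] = -10.62*j^2 + 11.18*j + 1.59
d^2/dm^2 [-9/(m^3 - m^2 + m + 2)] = 18*((3*m - 1)*(m^3 - m^2 + m + 2) - (3*m^2 - 2*m + 1)^2)/(m^3 - m^2 + m + 2)^3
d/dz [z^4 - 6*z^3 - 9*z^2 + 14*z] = 4*z^3 - 18*z^2 - 18*z + 14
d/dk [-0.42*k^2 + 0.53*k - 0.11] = 0.53 - 0.84*k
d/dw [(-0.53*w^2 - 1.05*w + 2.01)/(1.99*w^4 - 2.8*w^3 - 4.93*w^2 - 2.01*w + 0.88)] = (2.1094*w^5 + 4.7845*w^4 - 21.8796*w^3 + 12.7728*w^2 + 18.8858*w + 3.1161)/(3.9601*w^8 - 11.144*w^7 - 11.7814*w^6 + 19.6082*w^5 + 39.0633*w^4 + 14.8906*w^3 - 4.6367*w^2 - 3.5376*w + 0.7744)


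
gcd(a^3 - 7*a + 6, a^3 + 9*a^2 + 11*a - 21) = a^2 + 2*a - 3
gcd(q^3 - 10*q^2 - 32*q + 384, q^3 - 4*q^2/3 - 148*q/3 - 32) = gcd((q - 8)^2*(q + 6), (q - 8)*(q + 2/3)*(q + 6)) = q^2 - 2*q - 48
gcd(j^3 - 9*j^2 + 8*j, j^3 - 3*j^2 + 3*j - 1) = j - 1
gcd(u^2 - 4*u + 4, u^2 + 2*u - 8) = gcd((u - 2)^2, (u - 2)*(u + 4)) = u - 2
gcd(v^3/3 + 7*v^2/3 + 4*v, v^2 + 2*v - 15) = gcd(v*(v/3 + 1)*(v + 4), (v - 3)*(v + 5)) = 1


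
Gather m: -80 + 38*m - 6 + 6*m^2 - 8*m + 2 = 6*m^2 + 30*m - 84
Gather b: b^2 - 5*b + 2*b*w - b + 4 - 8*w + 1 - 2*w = b^2 + b*(2*w - 6) - 10*w + 5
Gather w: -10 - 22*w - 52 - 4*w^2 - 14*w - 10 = -4*w^2 - 36*w - 72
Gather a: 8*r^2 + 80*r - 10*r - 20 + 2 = 8*r^2 + 70*r - 18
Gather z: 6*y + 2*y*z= 2*y*z + 6*y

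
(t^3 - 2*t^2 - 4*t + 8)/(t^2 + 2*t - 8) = (t^2 - 4)/(t + 4)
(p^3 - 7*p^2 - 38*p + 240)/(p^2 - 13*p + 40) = p + 6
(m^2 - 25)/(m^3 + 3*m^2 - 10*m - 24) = (m^2 - 25)/(m^3 + 3*m^2 - 10*m - 24)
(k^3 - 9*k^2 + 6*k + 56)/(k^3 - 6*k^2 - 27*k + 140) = (k + 2)/(k + 5)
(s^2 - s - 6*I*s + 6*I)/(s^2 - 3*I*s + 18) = (s - 1)/(s + 3*I)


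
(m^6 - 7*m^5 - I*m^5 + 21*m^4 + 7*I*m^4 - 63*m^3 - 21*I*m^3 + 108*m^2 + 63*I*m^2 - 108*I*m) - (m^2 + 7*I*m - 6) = m^6 - 7*m^5 - I*m^5 + 21*m^4 + 7*I*m^4 - 63*m^3 - 21*I*m^3 + 107*m^2 + 63*I*m^2 - 115*I*m + 6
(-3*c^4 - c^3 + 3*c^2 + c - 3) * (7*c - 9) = -21*c^5 + 20*c^4 + 30*c^3 - 20*c^2 - 30*c + 27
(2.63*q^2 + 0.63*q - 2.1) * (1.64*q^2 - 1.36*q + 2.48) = 4.3132*q^4 - 2.5436*q^3 + 2.2216*q^2 + 4.4184*q - 5.208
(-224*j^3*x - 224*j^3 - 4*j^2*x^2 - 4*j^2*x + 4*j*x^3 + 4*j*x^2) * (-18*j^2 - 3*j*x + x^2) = 4032*j^5*x + 4032*j^5 + 744*j^4*x^2 + 744*j^4*x - 284*j^3*x^3 - 284*j^3*x^2 - 16*j^2*x^4 - 16*j^2*x^3 + 4*j*x^5 + 4*j*x^4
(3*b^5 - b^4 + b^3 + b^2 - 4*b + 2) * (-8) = -24*b^5 + 8*b^4 - 8*b^3 - 8*b^2 + 32*b - 16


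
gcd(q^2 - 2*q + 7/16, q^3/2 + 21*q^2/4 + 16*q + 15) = 1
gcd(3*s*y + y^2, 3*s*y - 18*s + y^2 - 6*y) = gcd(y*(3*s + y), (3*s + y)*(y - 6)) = 3*s + y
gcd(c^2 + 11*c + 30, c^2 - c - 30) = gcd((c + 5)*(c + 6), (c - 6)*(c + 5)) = c + 5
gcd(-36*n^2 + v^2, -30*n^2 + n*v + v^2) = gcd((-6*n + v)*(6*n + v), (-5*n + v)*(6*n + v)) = 6*n + v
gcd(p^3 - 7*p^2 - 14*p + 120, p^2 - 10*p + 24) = p - 6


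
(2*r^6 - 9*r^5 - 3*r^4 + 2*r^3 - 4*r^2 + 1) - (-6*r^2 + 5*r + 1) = 2*r^6 - 9*r^5 - 3*r^4 + 2*r^3 + 2*r^2 - 5*r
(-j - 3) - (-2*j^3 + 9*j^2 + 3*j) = 2*j^3 - 9*j^2 - 4*j - 3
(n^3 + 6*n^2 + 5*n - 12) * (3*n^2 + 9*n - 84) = 3*n^5 + 27*n^4 - 15*n^3 - 495*n^2 - 528*n + 1008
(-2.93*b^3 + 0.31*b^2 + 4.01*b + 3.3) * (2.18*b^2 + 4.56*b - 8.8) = -6.3874*b^5 - 12.685*b^4 + 35.9394*b^3 + 22.7516*b^2 - 20.24*b - 29.04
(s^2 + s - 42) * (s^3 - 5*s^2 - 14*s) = s^5 - 4*s^4 - 61*s^3 + 196*s^2 + 588*s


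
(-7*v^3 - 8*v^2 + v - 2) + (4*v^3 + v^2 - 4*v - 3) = -3*v^3 - 7*v^2 - 3*v - 5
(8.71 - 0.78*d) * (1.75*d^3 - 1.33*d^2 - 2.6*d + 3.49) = -1.365*d^4 + 16.2799*d^3 - 9.5563*d^2 - 25.3682*d + 30.3979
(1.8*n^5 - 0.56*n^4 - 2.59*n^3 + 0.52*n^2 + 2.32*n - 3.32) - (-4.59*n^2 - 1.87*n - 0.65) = 1.8*n^5 - 0.56*n^4 - 2.59*n^3 + 5.11*n^2 + 4.19*n - 2.67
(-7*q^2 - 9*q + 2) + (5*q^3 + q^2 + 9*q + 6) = 5*q^3 - 6*q^2 + 8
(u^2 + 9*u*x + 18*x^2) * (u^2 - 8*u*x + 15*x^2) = u^4 + u^3*x - 39*u^2*x^2 - 9*u*x^3 + 270*x^4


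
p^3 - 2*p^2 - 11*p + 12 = (p - 4)*(p - 1)*(p + 3)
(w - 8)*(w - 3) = w^2 - 11*w + 24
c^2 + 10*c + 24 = (c + 4)*(c + 6)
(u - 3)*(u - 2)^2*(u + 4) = u^4 - 3*u^3 - 12*u^2 + 52*u - 48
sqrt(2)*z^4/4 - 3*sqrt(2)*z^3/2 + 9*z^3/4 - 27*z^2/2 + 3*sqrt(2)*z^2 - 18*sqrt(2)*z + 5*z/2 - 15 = (z/2 + sqrt(2)/2)*(z - 6)*(z + 5*sqrt(2)/2)*(sqrt(2)*z/2 + 1)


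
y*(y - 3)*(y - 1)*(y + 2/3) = y^4 - 10*y^3/3 + y^2/3 + 2*y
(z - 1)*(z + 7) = z^2 + 6*z - 7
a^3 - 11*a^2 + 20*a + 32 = (a - 8)*(a - 4)*(a + 1)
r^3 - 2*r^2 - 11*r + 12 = (r - 4)*(r - 1)*(r + 3)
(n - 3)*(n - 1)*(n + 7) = n^3 + 3*n^2 - 25*n + 21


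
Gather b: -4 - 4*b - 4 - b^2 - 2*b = -b^2 - 6*b - 8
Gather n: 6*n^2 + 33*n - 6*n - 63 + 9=6*n^2 + 27*n - 54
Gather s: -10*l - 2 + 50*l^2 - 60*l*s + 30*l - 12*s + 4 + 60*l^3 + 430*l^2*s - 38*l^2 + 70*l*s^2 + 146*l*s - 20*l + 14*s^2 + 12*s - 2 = 60*l^3 + 12*l^2 + s^2*(70*l + 14) + s*(430*l^2 + 86*l)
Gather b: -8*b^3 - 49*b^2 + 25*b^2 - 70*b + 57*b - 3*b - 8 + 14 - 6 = -8*b^3 - 24*b^2 - 16*b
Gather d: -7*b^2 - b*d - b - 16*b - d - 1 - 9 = -7*b^2 - 17*b + d*(-b - 1) - 10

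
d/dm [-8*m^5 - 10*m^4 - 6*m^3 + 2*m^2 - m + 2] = -40*m^4 - 40*m^3 - 18*m^2 + 4*m - 1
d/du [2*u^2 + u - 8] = 4*u + 1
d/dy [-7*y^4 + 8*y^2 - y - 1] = -28*y^3 + 16*y - 1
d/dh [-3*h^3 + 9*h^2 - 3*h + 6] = -9*h^2 + 18*h - 3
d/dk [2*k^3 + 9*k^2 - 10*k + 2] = 6*k^2 + 18*k - 10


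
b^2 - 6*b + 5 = (b - 5)*(b - 1)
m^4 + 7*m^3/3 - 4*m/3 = m*(m - 2/3)*(m + 1)*(m + 2)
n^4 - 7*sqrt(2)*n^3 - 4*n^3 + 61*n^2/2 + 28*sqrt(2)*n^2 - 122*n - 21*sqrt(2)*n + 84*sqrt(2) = (n - 4)*(n - 7*sqrt(2)/2)*(n - 2*sqrt(2))*(n - 3*sqrt(2)/2)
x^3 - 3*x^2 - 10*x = x*(x - 5)*(x + 2)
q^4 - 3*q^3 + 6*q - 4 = (q - 2)*(q - 1)*(q - sqrt(2))*(q + sqrt(2))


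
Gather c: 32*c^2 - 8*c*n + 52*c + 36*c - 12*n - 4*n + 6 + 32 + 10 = 32*c^2 + c*(88 - 8*n) - 16*n + 48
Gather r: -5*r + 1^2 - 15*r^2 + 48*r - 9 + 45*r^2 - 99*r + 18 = 30*r^2 - 56*r + 10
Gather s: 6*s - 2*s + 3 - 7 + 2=4*s - 2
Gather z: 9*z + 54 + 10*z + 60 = 19*z + 114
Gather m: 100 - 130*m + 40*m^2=40*m^2 - 130*m + 100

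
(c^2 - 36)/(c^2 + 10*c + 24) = (c - 6)/(c + 4)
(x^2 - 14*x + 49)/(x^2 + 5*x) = (x^2 - 14*x + 49)/(x*(x + 5))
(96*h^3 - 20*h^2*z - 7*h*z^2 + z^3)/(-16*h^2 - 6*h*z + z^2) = (-12*h^2 + h*z + z^2)/(2*h + z)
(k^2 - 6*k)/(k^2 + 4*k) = (k - 6)/(k + 4)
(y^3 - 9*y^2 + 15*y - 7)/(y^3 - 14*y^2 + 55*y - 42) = (y - 1)/(y - 6)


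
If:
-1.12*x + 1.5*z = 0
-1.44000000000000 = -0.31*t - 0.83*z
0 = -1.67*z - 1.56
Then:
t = 7.15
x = -1.25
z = -0.93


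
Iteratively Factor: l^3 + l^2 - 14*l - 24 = (l - 4)*(l^2 + 5*l + 6) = (l - 4)*(l + 2)*(l + 3)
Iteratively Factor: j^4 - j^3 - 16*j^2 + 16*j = (j + 4)*(j^3 - 5*j^2 + 4*j) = (j - 1)*(j + 4)*(j^2 - 4*j) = j*(j - 1)*(j + 4)*(j - 4)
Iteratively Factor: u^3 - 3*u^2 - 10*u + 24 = (u - 2)*(u^2 - u - 12) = (u - 2)*(u + 3)*(u - 4)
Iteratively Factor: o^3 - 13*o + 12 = (o + 4)*(o^2 - 4*o + 3) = (o - 3)*(o + 4)*(o - 1)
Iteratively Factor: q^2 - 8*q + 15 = (q - 5)*(q - 3)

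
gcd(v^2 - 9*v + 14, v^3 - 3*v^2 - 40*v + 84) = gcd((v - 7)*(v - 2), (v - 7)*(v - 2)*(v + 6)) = v^2 - 9*v + 14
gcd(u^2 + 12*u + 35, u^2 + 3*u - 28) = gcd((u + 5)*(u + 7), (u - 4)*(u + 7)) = u + 7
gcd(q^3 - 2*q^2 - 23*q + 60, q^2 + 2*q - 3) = 1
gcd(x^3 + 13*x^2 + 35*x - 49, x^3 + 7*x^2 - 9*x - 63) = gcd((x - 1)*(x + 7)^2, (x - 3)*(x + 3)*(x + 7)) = x + 7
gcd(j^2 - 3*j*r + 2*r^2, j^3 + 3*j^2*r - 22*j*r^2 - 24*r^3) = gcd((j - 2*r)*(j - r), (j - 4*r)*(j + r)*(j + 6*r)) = 1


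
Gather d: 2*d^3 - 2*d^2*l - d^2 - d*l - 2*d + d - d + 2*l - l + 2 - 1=2*d^3 + d^2*(-2*l - 1) + d*(-l - 2) + l + 1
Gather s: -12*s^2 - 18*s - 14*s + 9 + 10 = -12*s^2 - 32*s + 19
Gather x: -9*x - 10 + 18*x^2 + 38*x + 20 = 18*x^2 + 29*x + 10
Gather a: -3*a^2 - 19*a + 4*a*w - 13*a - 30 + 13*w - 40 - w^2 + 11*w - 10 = -3*a^2 + a*(4*w - 32) - w^2 + 24*w - 80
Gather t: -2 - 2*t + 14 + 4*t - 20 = 2*t - 8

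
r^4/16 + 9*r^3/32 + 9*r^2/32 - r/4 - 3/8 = (r/4 + 1/2)^2*(r - 1)*(r + 3/2)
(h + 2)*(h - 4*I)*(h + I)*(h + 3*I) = h^4 + 2*h^3 + 13*h^2 + 26*h + 12*I*h + 24*I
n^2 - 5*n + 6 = (n - 3)*(n - 2)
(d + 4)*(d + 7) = d^2 + 11*d + 28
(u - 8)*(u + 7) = u^2 - u - 56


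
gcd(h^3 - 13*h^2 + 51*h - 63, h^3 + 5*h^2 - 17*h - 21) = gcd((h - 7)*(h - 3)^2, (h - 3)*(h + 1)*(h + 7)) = h - 3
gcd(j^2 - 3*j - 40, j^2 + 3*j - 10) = j + 5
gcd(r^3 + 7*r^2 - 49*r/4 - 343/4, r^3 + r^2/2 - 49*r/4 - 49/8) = r^2 - 49/4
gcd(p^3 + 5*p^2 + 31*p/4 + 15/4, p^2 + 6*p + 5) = p + 1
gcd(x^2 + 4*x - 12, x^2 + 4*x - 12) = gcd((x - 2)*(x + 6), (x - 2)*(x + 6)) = x^2 + 4*x - 12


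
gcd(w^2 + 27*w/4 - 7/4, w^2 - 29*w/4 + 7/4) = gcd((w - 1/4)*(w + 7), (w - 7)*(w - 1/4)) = w - 1/4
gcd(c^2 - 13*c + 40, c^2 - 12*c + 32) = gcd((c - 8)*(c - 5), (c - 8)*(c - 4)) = c - 8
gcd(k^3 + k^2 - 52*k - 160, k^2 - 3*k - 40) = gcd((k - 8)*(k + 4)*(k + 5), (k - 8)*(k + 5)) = k^2 - 3*k - 40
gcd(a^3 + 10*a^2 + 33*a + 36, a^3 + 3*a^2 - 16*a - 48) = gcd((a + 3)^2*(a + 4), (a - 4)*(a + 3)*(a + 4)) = a^2 + 7*a + 12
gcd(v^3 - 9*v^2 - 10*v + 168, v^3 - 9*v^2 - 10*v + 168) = v^3 - 9*v^2 - 10*v + 168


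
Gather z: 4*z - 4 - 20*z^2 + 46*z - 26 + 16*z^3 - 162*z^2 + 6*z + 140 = 16*z^3 - 182*z^2 + 56*z + 110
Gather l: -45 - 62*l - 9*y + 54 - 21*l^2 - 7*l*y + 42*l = -21*l^2 + l*(-7*y - 20) - 9*y + 9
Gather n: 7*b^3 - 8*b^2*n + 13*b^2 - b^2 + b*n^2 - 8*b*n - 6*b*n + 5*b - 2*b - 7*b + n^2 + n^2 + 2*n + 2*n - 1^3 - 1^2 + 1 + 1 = 7*b^3 + 12*b^2 - 4*b + n^2*(b + 2) + n*(-8*b^2 - 14*b + 4)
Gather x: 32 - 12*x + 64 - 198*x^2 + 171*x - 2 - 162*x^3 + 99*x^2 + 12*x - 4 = -162*x^3 - 99*x^2 + 171*x + 90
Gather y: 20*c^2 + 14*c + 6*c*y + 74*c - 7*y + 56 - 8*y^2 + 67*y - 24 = 20*c^2 + 88*c - 8*y^2 + y*(6*c + 60) + 32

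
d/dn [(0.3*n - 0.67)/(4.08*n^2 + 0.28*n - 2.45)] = (-1.224*n^2 + 5.4672*n - 0.5474)/(16.6464*n^4 + 2.2848*n^3 - 19.9136*n^2 - 1.372*n + 6.0025)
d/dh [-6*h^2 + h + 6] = 1 - 12*h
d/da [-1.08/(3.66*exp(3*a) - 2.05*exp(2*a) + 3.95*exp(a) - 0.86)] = (11.8584*exp(2*a) - 4.428*exp(a) + 4.266)*exp(a)/(3.66*exp(3*a) - 2.05*exp(2*a) + 3.95*exp(a) - 0.86)^2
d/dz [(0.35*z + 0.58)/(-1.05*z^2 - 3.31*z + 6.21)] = (0.3675*z^2 + 1.218*z + 4.0933)/(1.1025*z^4 + 6.951*z^3 - 2.0849*z^2 - 41.1102*z + 38.5641)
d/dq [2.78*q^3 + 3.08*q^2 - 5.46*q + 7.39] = 8.34*q^2 + 6.16*q - 5.46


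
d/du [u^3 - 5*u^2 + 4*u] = 3*u^2 - 10*u + 4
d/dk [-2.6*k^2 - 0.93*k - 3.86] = -5.2*k - 0.93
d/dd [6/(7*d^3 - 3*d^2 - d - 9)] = 6*(-21*d^2 + 6*d + 1)/(-7*d^3 + 3*d^2 + d + 9)^2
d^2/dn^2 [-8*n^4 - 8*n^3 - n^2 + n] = -96*n^2 - 48*n - 2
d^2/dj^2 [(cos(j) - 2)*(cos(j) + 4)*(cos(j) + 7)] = -27*cos(j)/4 - 18*cos(2*j) - 9*cos(3*j)/4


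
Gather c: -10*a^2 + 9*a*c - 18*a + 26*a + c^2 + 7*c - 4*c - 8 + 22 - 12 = -10*a^2 + 8*a + c^2 + c*(9*a + 3) + 2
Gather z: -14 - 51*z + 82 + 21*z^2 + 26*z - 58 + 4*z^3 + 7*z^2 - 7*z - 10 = 4*z^3 + 28*z^2 - 32*z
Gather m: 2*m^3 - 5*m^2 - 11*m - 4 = 2*m^3 - 5*m^2 - 11*m - 4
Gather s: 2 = 2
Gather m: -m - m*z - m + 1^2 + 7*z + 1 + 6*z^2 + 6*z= m*(-z - 2) + 6*z^2 + 13*z + 2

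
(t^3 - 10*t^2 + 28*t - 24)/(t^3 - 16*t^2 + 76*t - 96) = (t - 2)/(t - 8)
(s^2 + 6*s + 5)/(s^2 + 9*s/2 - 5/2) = 2*(s + 1)/(2*s - 1)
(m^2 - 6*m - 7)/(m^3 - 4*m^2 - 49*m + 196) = (m + 1)/(m^2 + 3*m - 28)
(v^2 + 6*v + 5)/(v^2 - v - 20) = (v^2 + 6*v + 5)/(v^2 - v - 20)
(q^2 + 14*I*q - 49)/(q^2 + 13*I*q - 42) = (q + 7*I)/(q + 6*I)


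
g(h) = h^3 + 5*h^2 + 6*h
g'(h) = 3*h^2 + 10*h + 6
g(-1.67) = -0.73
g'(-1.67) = -2.33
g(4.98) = 277.39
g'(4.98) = 130.20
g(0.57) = 5.23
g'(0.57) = 12.67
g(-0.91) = -2.07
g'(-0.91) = -0.62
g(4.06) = 173.70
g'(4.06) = 96.05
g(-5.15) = -34.88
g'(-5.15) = 34.07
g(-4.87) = -26.14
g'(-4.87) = 28.45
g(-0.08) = -0.45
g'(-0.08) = 5.22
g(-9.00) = -378.00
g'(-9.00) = 159.00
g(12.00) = 2520.00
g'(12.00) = 558.00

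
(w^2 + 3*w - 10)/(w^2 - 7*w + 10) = (w + 5)/(w - 5)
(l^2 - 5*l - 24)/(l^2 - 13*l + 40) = (l + 3)/(l - 5)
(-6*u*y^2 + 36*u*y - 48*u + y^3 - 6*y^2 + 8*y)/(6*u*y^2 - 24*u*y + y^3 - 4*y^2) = (-6*u*y + 12*u + y^2 - 2*y)/(y*(6*u + y))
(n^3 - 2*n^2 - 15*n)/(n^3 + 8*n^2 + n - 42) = n*(n - 5)/(n^2 + 5*n - 14)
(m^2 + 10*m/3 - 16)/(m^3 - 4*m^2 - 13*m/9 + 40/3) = 3*(m + 6)/(3*m^2 - 4*m - 15)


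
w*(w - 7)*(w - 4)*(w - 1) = w^4 - 12*w^3 + 39*w^2 - 28*w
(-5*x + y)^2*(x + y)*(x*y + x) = 25*x^4*y + 25*x^4 + 15*x^3*y^2 + 15*x^3*y - 9*x^2*y^3 - 9*x^2*y^2 + x*y^4 + x*y^3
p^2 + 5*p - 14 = (p - 2)*(p + 7)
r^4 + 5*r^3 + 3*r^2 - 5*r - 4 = (r - 1)*(r + 1)^2*(r + 4)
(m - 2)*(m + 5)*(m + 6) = m^3 + 9*m^2 + 8*m - 60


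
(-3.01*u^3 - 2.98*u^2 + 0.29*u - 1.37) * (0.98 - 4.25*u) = 12.7925*u^4 + 9.7152*u^3 - 4.1529*u^2 + 6.1067*u - 1.3426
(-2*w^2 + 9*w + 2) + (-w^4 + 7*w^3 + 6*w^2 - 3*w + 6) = -w^4 + 7*w^3 + 4*w^2 + 6*w + 8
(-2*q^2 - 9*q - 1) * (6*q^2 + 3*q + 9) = -12*q^4 - 60*q^3 - 51*q^2 - 84*q - 9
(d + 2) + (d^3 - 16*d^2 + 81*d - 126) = d^3 - 16*d^2 + 82*d - 124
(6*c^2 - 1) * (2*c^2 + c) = 12*c^4 + 6*c^3 - 2*c^2 - c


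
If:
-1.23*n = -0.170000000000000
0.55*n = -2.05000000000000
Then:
No Solution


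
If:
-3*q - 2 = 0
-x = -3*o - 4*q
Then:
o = x/3 + 8/9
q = -2/3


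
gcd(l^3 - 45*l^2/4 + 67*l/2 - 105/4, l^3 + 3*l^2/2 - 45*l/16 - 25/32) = l - 5/4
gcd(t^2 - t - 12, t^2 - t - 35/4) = 1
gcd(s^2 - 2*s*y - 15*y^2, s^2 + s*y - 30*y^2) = -s + 5*y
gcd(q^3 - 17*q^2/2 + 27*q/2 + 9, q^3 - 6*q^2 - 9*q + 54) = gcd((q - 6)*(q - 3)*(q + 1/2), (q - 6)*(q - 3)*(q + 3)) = q^2 - 9*q + 18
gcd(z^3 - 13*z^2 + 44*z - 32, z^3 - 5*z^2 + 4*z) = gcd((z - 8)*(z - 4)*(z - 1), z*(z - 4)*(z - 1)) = z^2 - 5*z + 4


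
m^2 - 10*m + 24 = (m - 6)*(m - 4)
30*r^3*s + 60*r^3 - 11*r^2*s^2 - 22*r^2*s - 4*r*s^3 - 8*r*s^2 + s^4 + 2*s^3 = (-5*r + s)*(-2*r + s)*(3*r + s)*(s + 2)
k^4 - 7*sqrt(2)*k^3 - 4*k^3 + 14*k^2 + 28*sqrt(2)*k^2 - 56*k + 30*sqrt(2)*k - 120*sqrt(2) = (k - 4)*(k - 5*sqrt(2))*(k - 3*sqrt(2))*(k + sqrt(2))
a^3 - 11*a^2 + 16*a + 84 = (a - 7)*(a - 6)*(a + 2)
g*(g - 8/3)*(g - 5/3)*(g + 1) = g^4 - 10*g^3/3 + g^2/9 + 40*g/9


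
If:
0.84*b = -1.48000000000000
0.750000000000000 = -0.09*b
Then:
No Solution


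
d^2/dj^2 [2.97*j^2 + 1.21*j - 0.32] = 5.94000000000000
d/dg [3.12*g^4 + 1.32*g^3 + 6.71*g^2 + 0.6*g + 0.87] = 12.48*g^3 + 3.96*g^2 + 13.42*g + 0.6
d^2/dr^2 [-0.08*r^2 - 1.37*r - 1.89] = -0.160000000000000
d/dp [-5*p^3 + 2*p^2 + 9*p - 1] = -15*p^2 + 4*p + 9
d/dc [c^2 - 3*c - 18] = 2*c - 3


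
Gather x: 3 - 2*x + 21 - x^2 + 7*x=-x^2 + 5*x + 24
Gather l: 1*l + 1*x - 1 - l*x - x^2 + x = l*(1 - x) - x^2 + 2*x - 1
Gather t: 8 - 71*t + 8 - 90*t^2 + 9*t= -90*t^2 - 62*t + 16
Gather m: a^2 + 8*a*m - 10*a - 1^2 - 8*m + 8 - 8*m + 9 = a^2 - 10*a + m*(8*a - 16) + 16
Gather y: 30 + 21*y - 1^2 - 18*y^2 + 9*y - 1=-18*y^2 + 30*y + 28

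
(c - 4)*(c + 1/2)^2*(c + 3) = c^4 - 51*c^2/4 - 49*c/4 - 3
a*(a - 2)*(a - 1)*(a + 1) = a^4 - 2*a^3 - a^2 + 2*a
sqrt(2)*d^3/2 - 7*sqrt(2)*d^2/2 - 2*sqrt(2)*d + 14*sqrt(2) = (d - 7)*(d - 2)*(sqrt(2)*d/2 + sqrt(2))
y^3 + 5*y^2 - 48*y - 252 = (y - 7)*(y + 6)^2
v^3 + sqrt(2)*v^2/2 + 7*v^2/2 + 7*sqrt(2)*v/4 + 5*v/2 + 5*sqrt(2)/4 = (v + 1)*(v + 5/2)*(v + sqrt(2)/2)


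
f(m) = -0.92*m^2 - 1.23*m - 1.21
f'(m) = -1.84*m - 1.23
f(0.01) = -1.22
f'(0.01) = -1.25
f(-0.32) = -0.91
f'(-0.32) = -0.64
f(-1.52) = -1.47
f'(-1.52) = 1.57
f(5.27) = -33.24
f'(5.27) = -10.93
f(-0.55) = -0.81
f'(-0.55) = -0.22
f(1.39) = -4.70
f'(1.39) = -3.79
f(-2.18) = -2.90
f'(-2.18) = 2.78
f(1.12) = -3.74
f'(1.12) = -3.29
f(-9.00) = -64.66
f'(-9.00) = 15.33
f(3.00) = -13.18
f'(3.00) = -6.75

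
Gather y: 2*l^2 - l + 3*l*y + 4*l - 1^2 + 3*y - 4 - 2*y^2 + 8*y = 2*l^2 + 3*l - 2*y^2 + y*(3*l + 11) - 5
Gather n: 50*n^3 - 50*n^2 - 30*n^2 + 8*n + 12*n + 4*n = 50*n^3 - 80*n^2 + 24*n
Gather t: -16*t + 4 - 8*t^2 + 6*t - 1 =-8*t^2 - 10*t + 3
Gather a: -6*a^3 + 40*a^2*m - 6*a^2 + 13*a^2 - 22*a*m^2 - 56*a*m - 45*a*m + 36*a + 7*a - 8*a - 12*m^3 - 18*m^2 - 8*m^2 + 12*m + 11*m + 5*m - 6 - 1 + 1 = -6*a^3 + a^2*(40*m + 7) + a*(-22*m^2 - 101*m + 35) - 12*m^3 - 26*m^2 + 28*m - 6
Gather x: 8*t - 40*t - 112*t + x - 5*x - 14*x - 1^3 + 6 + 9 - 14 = -144*t - 18*x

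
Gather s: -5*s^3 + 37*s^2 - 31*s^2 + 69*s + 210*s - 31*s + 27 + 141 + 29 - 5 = -5*s^3 + 6*s^2 + 248*s + 192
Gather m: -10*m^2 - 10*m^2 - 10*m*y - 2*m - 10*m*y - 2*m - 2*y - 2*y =-20*m^2 + m*(-20*y - 4) - 4*y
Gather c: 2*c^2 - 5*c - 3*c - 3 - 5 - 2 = 2*c^2 - 8*c - 10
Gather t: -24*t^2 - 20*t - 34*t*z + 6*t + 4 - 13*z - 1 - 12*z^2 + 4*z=-24*t^2 + t*(-34*z - 14) - 12*z^2 - 9*z + 3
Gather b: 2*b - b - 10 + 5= b - 5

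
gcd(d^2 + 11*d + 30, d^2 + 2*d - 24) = d + 6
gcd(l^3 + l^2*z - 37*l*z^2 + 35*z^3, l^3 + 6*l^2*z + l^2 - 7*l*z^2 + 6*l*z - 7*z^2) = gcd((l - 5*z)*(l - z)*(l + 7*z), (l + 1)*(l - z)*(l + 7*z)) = -l^2 - 6*l*z + 7*z^2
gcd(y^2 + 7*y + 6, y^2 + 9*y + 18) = y + 6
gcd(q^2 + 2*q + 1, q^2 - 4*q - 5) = q + 1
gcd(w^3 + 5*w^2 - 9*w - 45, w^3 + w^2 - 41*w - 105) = w^2 + 8*w + 15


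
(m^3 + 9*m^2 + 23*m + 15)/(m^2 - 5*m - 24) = (m^2 + 6*m + 5)/(m - 8)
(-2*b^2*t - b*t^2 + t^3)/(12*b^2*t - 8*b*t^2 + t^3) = (b + t)/(-6*b + t)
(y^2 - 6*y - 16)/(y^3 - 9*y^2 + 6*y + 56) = (y - 8)/(y^2 - 11*y + 28)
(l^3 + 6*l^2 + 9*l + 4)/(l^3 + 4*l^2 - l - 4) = (l + 1)/(l - 1)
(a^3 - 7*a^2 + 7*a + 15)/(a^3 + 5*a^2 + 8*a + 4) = (a^2 - 8*a + 15)/(a^2 + 4*a + 4)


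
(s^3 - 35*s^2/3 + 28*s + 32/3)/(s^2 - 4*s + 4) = (3*s^3 - 35*s^2 + 84*s + 32)/(3*(s^2 - 4*s + 4))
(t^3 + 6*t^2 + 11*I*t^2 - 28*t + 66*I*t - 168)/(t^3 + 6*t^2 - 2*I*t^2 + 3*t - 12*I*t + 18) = (t^2 + 11*I*t - 28)/(t^2 - 2*I*t + 3)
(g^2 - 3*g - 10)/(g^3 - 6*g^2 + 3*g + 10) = (g + 2)/(g^2 - g - 2)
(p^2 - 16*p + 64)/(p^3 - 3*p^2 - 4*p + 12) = (p^2 - 16*p + 64)/(p^3 - 3*p^2 - 4*p + 12)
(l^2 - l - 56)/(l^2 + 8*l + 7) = (l - 8)/(l + 1)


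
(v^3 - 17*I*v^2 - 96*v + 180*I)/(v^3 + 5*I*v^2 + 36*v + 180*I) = (v^2 - 11*I*v - 30)/(v^2 + 11*I*v - 30)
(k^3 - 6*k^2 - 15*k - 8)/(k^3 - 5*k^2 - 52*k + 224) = (k^2 + 2*k + 1)/(k^2 + 3*k - 28)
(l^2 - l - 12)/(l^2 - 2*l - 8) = (l + 3)/(l + 2)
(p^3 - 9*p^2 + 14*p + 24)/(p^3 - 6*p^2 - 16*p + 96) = (p + 1)/(p + 4)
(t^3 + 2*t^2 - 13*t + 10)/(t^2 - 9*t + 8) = (t^2 + 3*t - 10)/(t - 8)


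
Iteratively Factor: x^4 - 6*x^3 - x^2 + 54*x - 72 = (x - 2)*(x^3 - 4*x^2 - 9*x + 36) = (x - 4)*(x - 2)*(x^2 - 9) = (x - 4)*(x - 3)*(x - 2)*(x + 3)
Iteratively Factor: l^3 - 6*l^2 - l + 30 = (l + 2)*(l^2 - 8*l + 15) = (l - 3)*(l + 2)*(l - 5)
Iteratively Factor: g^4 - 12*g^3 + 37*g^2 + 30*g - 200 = (g - 5)*(g^3 - 7*g^2 + 2*g + 40) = (g - 5)*(g - 4)*(g^2 - 3*g - 10) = (g - 5)*(g - 4)*(g + 2)*(g - 5)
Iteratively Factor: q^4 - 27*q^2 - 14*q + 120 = (q + 3)*(q^3 - 3*q^2 - 18*q + 40) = (q - 5)*(q + 3)*(q^2 + 2*q - 8) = (q - 5)*(q + 3)*(q + 4)*(q - 2)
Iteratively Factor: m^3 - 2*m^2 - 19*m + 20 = (m - 5)*(m^2 + 3*m - 4) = (m - 5)*(m + 4)*(m - 1)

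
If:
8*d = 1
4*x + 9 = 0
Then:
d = 1/8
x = -9/4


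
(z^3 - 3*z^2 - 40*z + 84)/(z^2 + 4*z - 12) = z - 7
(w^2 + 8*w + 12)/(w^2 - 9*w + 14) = (w^2 + 8*w + 12)/(w^2 - 9*w + 14)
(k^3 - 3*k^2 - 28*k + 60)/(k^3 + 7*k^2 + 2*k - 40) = (k - 6)/(k + 4)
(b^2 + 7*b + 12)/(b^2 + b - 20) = (b^2 + 7*b + 12)/(b^2 + b - 20)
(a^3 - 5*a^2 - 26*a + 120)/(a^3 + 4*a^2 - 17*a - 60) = (a - 6)/(a + 3)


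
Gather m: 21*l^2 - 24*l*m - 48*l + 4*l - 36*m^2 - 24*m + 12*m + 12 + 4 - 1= 21*l^2 - 44*l - 36*m^2 + m*(-24*l - 12) + 15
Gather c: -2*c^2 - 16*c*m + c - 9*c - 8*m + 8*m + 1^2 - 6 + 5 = -2*c^2 + c*(-16*m - 8)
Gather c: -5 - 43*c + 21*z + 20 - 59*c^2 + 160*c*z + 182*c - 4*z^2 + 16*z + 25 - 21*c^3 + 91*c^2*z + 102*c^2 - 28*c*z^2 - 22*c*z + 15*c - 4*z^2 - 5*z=-21*c^3 + c^2*(91*z + 43) + c*(-28*z^2 + 138*z + 154) - 8*z^2 + 32*z + 40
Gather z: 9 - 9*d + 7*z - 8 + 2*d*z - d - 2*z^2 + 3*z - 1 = -10*d - 2*z^2 + z*(2*d + 10)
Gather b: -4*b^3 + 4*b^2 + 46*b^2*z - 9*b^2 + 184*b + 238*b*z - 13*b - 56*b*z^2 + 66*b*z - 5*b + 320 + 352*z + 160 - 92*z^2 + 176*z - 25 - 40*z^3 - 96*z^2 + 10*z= -4*b^3 + b^2*(46*z - 5) + b*(-56*z^2 + 304*z + 166) - 40*z^3 - 188*z^2 + 538*z + 455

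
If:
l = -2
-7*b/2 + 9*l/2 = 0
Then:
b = -18/7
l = -2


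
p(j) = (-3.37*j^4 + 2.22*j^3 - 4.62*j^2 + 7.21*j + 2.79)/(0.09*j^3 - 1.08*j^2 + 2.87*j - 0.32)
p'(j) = (-0.27*j^2 + 2.16*j - 2.87)*(-3.37*j^4 + 2.22*j^3 - 4.62*j^2 + 7.21*j + 2.79)/(0.09*j^3 - 1.08*j^2 + 2.87*j - 0.32)^2 + (-13.48*j^3 + 6.66*j^2 - 9.24*j + 7.21)/(0.09*j^3 - 1.08*j^2 + 2.87*j - 0.32)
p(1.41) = -1.82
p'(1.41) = -16.22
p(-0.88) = 2.85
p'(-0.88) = -4.14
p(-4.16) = 34.10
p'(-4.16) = -15.17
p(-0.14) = -2.26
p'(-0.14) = -21.35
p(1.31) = -0.35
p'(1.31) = -13.19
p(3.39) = -762.68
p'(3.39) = -2979.72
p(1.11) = 1.82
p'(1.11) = -8.89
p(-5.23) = 51.96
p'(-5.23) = -18.12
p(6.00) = 1578.06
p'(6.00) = 841.05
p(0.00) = -8.72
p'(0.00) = -100.73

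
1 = 1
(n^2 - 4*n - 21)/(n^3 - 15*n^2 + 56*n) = (n + 3)/(n*(n - 8))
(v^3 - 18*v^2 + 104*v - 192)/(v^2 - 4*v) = v - 14 + 48/v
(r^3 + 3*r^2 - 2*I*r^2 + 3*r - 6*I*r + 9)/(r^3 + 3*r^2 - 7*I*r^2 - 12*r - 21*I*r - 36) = (r + I)/(r - 4*I)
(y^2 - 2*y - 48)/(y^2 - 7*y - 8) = (y + 6)/(y + 1)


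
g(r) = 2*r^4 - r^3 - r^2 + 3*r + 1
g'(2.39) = 90.30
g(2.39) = 54.06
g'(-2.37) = -115.61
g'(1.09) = 7.62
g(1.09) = 4.61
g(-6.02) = 2791.60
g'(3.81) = 394.28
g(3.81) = 364.04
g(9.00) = 12340.00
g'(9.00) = 5574.00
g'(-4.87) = -982.42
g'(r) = 8*r^3 - 3*r^2 - 2*r + 3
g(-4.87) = 1203.16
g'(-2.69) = -169.05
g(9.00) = 12340.00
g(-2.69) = 109.88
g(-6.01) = 2773.25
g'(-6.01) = -1829.99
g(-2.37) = 64.68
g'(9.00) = 5574.00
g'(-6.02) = -1839.02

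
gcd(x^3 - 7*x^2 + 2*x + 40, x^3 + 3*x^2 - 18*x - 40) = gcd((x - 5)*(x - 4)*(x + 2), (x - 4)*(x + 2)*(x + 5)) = x^2 - 2*x - 8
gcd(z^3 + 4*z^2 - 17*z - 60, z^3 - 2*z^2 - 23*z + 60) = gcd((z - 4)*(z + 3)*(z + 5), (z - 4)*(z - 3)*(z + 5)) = z^2 + z - 20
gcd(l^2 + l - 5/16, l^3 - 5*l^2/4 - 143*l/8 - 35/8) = 1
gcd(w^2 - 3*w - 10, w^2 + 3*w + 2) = w + 2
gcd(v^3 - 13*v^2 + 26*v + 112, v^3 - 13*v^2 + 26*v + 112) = v^3 - 13*v^2 + 26*v + 112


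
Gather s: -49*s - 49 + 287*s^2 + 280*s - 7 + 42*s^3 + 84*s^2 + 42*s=42*s^3 + 371*s^2 + 273*s - 56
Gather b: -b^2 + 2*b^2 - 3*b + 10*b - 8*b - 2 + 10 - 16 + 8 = b^2 - b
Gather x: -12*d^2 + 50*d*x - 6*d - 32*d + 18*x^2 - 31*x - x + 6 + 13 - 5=-12*d^2 - 38*d + 18*x^2 + x*(50*d - 32) + 14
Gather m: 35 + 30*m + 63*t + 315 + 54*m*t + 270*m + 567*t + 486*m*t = m*(540*t + 300) + 630*t + 350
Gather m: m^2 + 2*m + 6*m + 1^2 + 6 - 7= m^2 + 8*m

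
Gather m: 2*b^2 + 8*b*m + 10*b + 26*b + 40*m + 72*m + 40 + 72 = 2*b^2 + 36*b + m*(8*b + 112) + 112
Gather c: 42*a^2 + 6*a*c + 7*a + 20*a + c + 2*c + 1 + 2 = 42*a^2 + 27*a + c*(6*a + 3) + 3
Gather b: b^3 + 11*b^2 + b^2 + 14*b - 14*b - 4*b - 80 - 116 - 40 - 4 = b^3 + 12*b^2 - 4*b - 240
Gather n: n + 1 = n + 1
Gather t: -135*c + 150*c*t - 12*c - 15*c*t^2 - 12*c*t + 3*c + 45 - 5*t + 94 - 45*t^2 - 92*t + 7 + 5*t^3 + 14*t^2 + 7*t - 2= -144*c + 5*t^3 + t^2*(-15*c - 31) + t*(138*c - 90) + 144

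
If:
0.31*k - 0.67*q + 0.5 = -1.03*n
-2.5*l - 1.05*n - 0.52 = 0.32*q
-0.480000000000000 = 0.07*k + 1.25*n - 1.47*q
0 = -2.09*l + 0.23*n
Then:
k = -0.37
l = -0.04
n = -0.39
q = -0.02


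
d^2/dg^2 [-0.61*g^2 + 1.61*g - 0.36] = -1.22000000000000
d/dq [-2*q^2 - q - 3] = -4*q - 1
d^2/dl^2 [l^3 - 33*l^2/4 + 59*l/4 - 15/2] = 6*l - 33/2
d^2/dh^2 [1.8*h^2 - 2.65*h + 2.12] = 3.60000000000000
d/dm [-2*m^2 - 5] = -4*m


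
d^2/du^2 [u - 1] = 0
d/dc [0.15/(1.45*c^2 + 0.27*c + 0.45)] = (-0.435*c - 0.0405)/(1.45*c^2 + 0.27*c + 0.45)^2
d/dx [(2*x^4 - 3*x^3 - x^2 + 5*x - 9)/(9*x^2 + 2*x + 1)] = (36*x^5 - 15*x^4 - 4*x^3 - 56*x^2 + 160*x + 23)/(81*x^4 + 36*x^3 + 22*x^2 + 4*x + 1)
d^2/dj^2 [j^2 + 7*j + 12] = 2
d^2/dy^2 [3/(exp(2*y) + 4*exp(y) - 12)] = 12*(-(exp(y) + 1)*(exp(2*y) + 4*exp(y) - 12) + 2*(exp(y) + 2)^2*exp(y))*exp(y)/(exp(2*y) + 4*exp(y) - 12)^3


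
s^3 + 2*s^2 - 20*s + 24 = (s - 2)^2*(s + 6)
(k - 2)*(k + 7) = k^2 + 5*k - 14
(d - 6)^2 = d^2 - 12*d + 36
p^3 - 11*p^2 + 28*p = p*(p - 7)*(p - 4)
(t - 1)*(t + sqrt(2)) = t^2 - t + sqrt(2)*t - sqrt(2)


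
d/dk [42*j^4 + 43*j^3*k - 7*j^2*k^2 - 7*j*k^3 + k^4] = 43*j^3 - 14*j^2*k - 21*j*k^2 + 4*k^3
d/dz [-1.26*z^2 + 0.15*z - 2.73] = 0.15 - 2.52*z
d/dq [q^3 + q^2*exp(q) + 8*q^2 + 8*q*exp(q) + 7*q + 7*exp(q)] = q^2*exp(q) + 3*q^2 + 10*q*exp(q) + 16*q + 15*exp(q) + 7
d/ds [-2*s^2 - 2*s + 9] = -4*s - 2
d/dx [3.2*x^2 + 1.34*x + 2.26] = 6.4*x + 1.34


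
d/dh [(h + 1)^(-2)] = -2/(h + 1)^3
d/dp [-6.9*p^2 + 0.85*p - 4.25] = 0.85 - 13.8*p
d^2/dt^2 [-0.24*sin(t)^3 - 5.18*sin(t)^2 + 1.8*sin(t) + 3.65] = -1.62*sin(t) - 0.54*sin(3*t) - 10.36*cos(2*t)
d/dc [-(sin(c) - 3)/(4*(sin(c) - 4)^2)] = (sin(c) - 2)*cos(c)/(4*(sin(c) - 4)^3)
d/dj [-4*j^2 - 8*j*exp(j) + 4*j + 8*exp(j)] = -8*j*exp(j) - 8*j + 4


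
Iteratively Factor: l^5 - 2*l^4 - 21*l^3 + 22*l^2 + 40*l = (l + 4)*(l^4 - 6*l^3 + 3*l^2 + 10*l) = (l + 1)*(l + 4)*(l^3 - 7*l^2 + 10*l) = (l - 2)*(l + 1)*(l + 4)*(l^2 - 5*l) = (l - 5)*(l - 2)*(l + 1)*(l + 4)*(l)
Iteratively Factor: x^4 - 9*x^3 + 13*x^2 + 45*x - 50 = (x + 2)*(x^3 - 11*x^2 + 35*x - 25) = (x - 5)*(x + 2)*(x^2 - 6*x + 5) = (x - 5)^2*(x + 2)*(x - 1)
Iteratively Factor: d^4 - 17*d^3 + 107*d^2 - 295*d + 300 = (d - 4)*(d^3 - 13*d^2 + 55*d - 75) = (d - 4)*(d - 3)*(d^2 - 10*d + 25) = (d - 5)*(d - 4)*(d - 3)*(d - 5)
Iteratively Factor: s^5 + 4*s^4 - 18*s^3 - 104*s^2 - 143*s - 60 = (s + 1)*(s^4 + 3*s^3 - 21*s^2 - 83*s - 60) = (s + 1)*(s + 4)*(s^3 - s^2 - 17*s - 15) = (s + 1)*(s + 3)*(s + 4)*(s^2 - 4*s - 5) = (s + 1)^2*(s + 3)*(s + 4)*(s - 5)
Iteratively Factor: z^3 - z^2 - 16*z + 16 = (z - 1)*(z^2 - 16) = (z - 1)*(z + 4)*(z - 4)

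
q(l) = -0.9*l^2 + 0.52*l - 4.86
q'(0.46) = -0.31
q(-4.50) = -25.42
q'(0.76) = -0.85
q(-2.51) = -11.84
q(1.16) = -5.47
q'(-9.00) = 16.72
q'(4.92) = -8.34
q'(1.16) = -1.57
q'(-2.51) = 5.04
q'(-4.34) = 8.33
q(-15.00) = -215.16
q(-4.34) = -24.07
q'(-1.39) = 3.02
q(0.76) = -4.98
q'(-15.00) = 27.52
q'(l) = 0.52 - 1.8*l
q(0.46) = -4.81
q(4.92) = -24.09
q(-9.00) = -82.44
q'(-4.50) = 8.62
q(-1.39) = -7.32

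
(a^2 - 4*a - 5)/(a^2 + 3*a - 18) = (a^2 - 4*a - 5)/(a^2 + 3*a - 18)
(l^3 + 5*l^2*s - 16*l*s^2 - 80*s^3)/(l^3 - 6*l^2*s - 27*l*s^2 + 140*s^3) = (-l - 4*s)/(-l + 7*s)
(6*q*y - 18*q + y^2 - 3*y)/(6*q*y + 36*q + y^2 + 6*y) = (y - 3)/(y + 6)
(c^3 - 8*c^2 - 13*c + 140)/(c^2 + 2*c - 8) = (c^2 - 12*c + 35)/(c - 2)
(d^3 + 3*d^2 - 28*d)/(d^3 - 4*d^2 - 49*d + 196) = d/(d - 7)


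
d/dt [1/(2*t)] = -1/(2*t^2)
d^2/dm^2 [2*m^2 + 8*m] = 4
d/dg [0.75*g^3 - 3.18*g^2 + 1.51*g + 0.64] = 2.25*g^2 - 6.36*g + 1.51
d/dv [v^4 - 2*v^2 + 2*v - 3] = 4*v^3 - 4*v + 2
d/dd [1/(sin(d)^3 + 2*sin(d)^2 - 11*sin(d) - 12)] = (-3*sin(d)^2 - 4*sin(d) + 11)*cos(d)/(sin(d)^3 + 2*sin(d)^2 - 11*sin(d) - 12)^2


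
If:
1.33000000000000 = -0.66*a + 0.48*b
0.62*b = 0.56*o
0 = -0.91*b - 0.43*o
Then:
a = -2.02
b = 0.00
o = 0.00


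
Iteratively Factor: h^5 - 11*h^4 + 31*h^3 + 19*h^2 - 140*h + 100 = (h + 2)*(h^4 - 13*h^3 + 57*h^2 - 95*h + 50) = (h - 5)*(h + 2)*(h^3 - 8*h^2 + 17*h - 10) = (h - 5)*(h - 2)*(h + 2)*(h^2 - 6*h + 5) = (h - 5)^2*(h - 2)*(h + 2)*(h - 1)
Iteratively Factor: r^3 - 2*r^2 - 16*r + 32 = (r + 4)*(r^2 - 6*r + 8) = (r - 2)*(r + 4)*(r - 4)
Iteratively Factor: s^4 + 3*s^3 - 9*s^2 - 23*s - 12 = (s + 4)*(s^3 - s^2 - 5*s - 3) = (s - 3)*(s + 4)*(s^2 + 2*s + 1) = (s - 3)*(s + 1)*(s + 4)*(s + 1)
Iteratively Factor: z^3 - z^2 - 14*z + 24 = (z - 3)*(z^2 + 2*z - 8) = (z - 3)*(z + 4)*(z - 2)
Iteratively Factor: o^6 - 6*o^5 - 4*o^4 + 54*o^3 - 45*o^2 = (o - 1)*(o^5 - 5*o^4 - 9*o^3 + 45*o^2) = o*(o - 1)*(o^4 - 5*o^3 - 9*o^2 + 45*o) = o^2*(o - 1)*(o^3 - 5*o^2 - 9*o + 45) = o^2*(o - 1)*(o + 3)*(o^2 - 8*o + 15) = o^2*(o - 5)*(o - 1)*(o + 3)*(o - 3)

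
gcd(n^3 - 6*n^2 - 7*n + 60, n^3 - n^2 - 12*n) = n^2 - n - 12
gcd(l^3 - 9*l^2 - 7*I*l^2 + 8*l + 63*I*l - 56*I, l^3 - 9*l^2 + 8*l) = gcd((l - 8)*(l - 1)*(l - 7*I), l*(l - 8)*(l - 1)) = l^2 - 9*l + 8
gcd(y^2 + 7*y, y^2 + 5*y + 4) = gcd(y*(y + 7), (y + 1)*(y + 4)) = 1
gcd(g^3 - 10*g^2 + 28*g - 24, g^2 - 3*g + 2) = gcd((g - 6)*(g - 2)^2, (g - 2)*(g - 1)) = g - 2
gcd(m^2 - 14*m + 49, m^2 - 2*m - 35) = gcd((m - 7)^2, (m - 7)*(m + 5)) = m - 7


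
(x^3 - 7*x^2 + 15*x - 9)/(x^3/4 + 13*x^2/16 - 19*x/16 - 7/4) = 16*(x^3 - 7*x^2 + 15*x - 9)/(4*x^3 + 13*x^2 - 19*x - 28)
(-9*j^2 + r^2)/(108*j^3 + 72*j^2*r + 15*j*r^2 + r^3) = (-3*j + r)/(36*j^2 + 12*j*r + r^2)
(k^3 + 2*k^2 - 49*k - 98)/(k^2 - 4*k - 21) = (k^2 + 9*k + 14)/(k + 3)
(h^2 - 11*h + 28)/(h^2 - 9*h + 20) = (h - 7)/(h - 5)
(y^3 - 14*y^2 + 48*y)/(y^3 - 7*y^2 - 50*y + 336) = y/(y + 7)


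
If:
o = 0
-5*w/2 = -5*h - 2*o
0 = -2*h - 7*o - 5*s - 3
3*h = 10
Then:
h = 10/3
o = 0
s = -29/15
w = 20/3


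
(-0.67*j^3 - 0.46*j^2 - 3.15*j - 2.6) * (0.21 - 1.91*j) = 1.2797*j^4 + 0.7379*j^3 + 5.9199*j^2 + 4.3045*j - 0.546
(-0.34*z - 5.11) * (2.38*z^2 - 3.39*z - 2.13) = -0.8092*z^3 - 11.0092*z^2 + 18.0471*z + 10.8843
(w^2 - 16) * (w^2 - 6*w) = w^4 - 6*w^3 - 16*w^2 + 96*w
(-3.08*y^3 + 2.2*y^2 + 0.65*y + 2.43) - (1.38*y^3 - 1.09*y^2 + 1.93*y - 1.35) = -4.46*y^3 + 3.29*y^2 - 1.28*y + 3.78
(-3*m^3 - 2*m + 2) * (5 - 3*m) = 9*m^4 - 15*m^3 + 6*m^2 - 16*m + 10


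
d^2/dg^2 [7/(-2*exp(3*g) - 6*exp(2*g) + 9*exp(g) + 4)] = 21*(-6*(2*exp(2*g) + 4*exp(g) - 3)^2*exp(g) + (6*exp(2*g) + 8*exp(g) - 3)*(2*exp(3*g) + 6*exp(2*g) - 9*exp(g) - 4))*exp(g)/(2*exp(3*g) + 6*exp(2*g) - 9*exp(g) - 4)^3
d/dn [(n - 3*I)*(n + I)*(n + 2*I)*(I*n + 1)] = 4*I*n^3 + 3*n^2 + 14*I*n + 1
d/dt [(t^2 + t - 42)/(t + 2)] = (t^2 + 4*t + 44)/(t^2 + 4*t + 4)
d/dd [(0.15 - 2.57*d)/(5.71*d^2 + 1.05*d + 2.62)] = (14.6747*d^2 - 1.713*d - 6.8909)/(32.6041*d^4 + 11.991*d^3 + 31.0229*d^2 + 5.502*d + 6.8644)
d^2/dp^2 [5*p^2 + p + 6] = 10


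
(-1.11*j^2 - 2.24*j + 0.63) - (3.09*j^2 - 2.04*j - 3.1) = -4.2*j^2 - 0.2*j + 3.73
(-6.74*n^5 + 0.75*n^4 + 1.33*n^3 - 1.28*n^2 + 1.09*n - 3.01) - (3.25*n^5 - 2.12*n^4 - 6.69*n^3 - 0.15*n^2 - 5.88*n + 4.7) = -9.99*n^5 + 2.87*n^4 + 8.02*n^3 - 1.13*n^2 + 6.97*n - 7.71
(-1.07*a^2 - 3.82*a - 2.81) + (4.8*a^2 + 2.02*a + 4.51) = 3.73*a^2 - 1.8*a + 1.7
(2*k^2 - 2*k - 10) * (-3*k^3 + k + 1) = -6*k^5 + 6*k^4 + 32*k^3 - 12*k - 10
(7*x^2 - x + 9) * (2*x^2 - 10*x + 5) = 14*x^4 - 72*x^3 + 63*x^2 - 95*x + 45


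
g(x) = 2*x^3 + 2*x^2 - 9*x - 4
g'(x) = 6*x^2 + 4*x - 9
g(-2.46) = 0.47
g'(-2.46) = 17.47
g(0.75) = -8.78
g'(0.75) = -2.62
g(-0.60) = 1.69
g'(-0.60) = -9.24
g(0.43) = -7.34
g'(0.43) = -6.17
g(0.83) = -8.95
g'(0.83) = -1.55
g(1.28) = -8.05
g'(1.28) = 5.95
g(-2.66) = -3.55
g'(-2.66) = 22.81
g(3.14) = 49.38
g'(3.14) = 62.72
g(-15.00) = -6169.00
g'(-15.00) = 1281.00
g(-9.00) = -1219.00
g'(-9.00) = 441.00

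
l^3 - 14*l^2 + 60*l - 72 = (l - 6)^2*(l - 2)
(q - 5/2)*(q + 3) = q^2 + q/2 - 15/2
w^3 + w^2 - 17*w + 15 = (w - 3)*(w - 1)*(w + 5)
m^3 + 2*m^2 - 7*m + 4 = (m - 1)^2*(m + 4)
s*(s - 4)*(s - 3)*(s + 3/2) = s^4 - 11*s^3/2 + 3*s^2/2 + 18*s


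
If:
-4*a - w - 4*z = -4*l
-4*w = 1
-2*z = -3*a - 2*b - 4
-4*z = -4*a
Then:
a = z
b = -z/2 - 2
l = 2*z - 1/16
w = -1/4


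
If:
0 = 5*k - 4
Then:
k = 4/5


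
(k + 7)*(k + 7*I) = k^2 + 7*k + 7*I*k + 49*I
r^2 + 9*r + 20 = (r + 4)*(r + 5)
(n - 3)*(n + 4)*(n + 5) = n^3 + 6*n^2 - 7*n - 60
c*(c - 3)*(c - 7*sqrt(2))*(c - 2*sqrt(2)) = c^4 - 9*sqrt(2)*c^3 - 3*c^3 + 28*c^2 + 27*sqrt(2)*c^2 - 84*c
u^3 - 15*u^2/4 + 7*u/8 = u*(u - 7/2)*(u - 1/4)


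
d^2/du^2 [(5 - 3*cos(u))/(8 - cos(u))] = 19*(sin(u)^2 - 8*cos(u) + 1)/(cos(u) - 8)^3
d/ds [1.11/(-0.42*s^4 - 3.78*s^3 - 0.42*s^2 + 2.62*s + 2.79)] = (1.8648*s^3 + 12.5874*s^2 + 0.9324*s - 2.9082)/(0.42*s^4 + 3.78*s^3 + 0.42*s^2 - 2.62*s - 2.79)^2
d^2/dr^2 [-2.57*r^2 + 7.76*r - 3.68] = -5.14000000000000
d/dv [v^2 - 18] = 2*v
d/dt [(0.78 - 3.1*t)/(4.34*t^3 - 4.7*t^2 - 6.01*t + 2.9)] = (26.908*t^3 - 24.7256*t^2 + 7.332*t - 4.3022)/(18.8356*t^6 - 40.796*t^5 - 30.0768*t^4 + 81.666*t^3 + 8.8601*t^2 - 34.858*t + 8.41)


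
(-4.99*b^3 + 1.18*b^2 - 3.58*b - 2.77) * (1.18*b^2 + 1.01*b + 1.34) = -5.8882*b^5 - 3.6475*b^4 - 9.7192*b^3 - 5.3032*b^2 - 7.5949*b - 3.7118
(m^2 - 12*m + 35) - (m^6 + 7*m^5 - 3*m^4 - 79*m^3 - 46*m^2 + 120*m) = -m^6 - 7*m^5 + 3*m^4 + 79*m^3 + 47*m^2 - 132*m + 35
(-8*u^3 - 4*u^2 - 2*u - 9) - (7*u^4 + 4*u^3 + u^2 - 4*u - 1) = -7*u^4 - 12*u^3 - 5*u^2 + 2*u - 8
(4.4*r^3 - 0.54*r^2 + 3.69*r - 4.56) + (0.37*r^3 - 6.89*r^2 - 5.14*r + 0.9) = 4.77*r^3 - 7.43*r^2 - 1.45*r - 3.66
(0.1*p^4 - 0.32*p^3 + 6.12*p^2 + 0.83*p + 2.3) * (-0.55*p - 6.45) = -0.055*p^5 - 0.469*p^4 - 1.302*p^3 - 39.9305*p^2 - 6.6185*p - 14.835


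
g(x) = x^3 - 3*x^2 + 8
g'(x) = 3*x^2 - 6*x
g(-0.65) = 6.46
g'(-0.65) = 5.17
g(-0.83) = 5.36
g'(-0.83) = 7.05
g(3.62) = 16.12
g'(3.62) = 17.59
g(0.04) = 8.00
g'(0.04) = -0.24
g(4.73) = 46.71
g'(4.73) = 38.74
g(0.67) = 6.95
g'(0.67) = -2.67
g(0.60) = 7.14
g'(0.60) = -2.52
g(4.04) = 24.97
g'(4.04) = 24.72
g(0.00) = 8.00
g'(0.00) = 0.00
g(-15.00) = -4042.00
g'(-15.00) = 765.00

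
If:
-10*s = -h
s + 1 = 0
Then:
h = -10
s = -1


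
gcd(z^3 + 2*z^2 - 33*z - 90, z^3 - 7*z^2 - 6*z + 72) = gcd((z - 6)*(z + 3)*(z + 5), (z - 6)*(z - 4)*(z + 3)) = z^2 - 3*z - 18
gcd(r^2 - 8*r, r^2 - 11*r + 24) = r - 8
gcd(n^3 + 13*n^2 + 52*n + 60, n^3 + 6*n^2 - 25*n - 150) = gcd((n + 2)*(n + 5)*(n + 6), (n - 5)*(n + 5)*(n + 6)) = n^2 + 11*n + 30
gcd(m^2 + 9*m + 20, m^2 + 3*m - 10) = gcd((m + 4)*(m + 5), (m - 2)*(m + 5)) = m + 5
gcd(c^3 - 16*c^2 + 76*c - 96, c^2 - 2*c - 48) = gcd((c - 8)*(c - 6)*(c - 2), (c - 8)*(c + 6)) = c - 8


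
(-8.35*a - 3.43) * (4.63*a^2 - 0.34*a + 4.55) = -38.6605*a^3 - 13.0419*a^2 - 36.8263*a - 15.6065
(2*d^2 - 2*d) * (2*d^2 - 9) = 4*d^4 - 4*d^3 - 18*d^2 + 18*d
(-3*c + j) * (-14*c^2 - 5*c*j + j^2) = 42*c^3 + c^2*j - 8*c*j^2 + j^3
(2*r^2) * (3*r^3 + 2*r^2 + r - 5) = 6*r^5 + 4*r^4 + 2*r^3 - 10*r^2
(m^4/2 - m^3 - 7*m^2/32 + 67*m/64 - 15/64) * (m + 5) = m^5/2 + 3*m^4/2 - 167*m^3/32 - 3*m^2/64 + 5*m - 75/64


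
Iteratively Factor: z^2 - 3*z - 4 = (z + 1)*(z - 4)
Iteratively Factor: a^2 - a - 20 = (a + 4)*(a - 5)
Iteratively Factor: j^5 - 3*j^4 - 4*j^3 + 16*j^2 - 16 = (j - 2)*(j^4 - j^3 - 6*j^2 + 4*j + 8) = (j - 2)^2*(j^3 + j^2 - 4*j - 4) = (j - 2)^3*(j^2 + 3*j + 2) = (j - 2)^3*(j + 2)*(j + 1)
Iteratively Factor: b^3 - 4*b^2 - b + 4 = (b - 1)*(b^2 - 3*b - 4) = (b - 4)*(b - 1)*(b + 1)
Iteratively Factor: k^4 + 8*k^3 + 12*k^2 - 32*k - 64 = (k + 4)*(k^3 + 4*k^2 - 4*k - 16) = (k + 2)*(k + 4)*(k^2 + 2*k - 8) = (k - 2)*(k + 2)*(k + 4)*(k + 4)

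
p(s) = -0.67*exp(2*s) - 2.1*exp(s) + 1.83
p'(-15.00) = 0.00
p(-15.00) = 1.83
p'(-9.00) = 0.00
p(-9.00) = 1.83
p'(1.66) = -48.11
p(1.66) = -27.75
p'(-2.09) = -0.28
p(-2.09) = 1.56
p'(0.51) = -7.21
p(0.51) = -3.53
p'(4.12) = -5207.26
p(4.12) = -2666.44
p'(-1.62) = -0.47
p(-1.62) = 1.39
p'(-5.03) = -0.01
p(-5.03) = 1.82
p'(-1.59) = -0.48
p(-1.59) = 1.37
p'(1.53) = -38.28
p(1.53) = -22.16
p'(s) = -1.34*exp(2*s) - 2.1*exp(s)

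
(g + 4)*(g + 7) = g^2 + 11*g + 28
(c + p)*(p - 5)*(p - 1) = c*p^2 - 6*c*p + 5*c + p^3 - 6*p^2 + 5*p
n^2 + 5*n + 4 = (n + 1)*(n + 4)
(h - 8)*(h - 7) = h^2 - 15*h + 56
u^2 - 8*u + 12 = (u - 6)*(u - 2)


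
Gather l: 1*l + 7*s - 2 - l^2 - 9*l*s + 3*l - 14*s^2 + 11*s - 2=-l^2 + l*(4 - 9*s) - 14*s^2 + 18*s - 4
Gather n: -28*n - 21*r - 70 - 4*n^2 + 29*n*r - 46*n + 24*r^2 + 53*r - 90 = -4*n^2 + n*(29*r - 74) + 24*r^2 + 32*r - 160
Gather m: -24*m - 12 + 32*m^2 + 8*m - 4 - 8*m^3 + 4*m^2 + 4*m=-8*m^3 + 36*m^2 - 12*m - 16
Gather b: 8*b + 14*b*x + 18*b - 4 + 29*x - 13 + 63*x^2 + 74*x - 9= b*(14*x + 26) + 63*x^2 + 103*x - 26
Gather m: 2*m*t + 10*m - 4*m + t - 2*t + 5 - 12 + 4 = m*(2*t + 6) - t - 3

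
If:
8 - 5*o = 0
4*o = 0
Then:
No Solution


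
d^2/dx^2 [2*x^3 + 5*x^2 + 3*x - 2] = 12*x + 10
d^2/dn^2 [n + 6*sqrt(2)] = 0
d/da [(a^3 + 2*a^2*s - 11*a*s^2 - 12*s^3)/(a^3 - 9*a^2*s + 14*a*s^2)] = s*(-11*a^4 + 50*a^3*s - 35*a^2*s^2 - 216*a*s^3 + 168*s^4)/(a^2*(a^4 - 18*a^3*s + 109*a^2*s^2 - 252*a*s^3 + 196*s^4))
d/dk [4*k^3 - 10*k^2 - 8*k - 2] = 12*k^2 - 20*k - 8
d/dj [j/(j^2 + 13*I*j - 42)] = (-j^2 - 42)/(j^4 + 26*I*j^3 - 253*j^2 - 1092*I*j + 1764)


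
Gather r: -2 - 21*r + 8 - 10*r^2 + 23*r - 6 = -10*r^2 + 2*r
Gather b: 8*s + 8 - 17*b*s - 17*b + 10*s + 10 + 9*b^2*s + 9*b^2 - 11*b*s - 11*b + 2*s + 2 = b^2*(9*s + 9) + b*(-28*s - 28) + 20*s + 20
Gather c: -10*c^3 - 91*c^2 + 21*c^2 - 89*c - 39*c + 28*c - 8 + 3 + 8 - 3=-10*c^3 - 70*c^2 - 100*c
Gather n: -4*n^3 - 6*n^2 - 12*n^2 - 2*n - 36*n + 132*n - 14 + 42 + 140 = -4*n^3 - 18*n^2 + 94*n + 168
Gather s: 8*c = 8*c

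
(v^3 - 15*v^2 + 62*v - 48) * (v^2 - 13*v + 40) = v^5 - 28*v^4 + 297*v^3 - 1454*v^2 + 3104*v - 1920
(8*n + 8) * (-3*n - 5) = -24*n^2 - 64*n - 40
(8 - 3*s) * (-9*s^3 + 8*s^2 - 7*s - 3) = 27*s^4 - 96*s^3 + 85*s^2 - 47*s - 24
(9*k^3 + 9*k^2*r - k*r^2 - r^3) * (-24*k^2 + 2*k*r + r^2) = -216*k^5 - 198*k^4*r + 51*k^3*r^2 + 31*k^2*r^3 - 3*k*r^4 - r^5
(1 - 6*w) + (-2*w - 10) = -8*w - 9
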